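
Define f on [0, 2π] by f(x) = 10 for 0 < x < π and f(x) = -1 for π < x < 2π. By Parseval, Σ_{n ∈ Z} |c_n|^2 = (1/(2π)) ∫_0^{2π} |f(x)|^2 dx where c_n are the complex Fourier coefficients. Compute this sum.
Σ |c_n|^2 = 101/2

Parseval equates the L^2 energy of f (normalised by 1/(2π)) with the ℓ^2 sum of its Fourier coefficients: (1/(2π)) ∫_0^{2π} |f|^2 = Σ |c_n|^2.
Compute the left side: (1/(2π)) [∫_0^π 10^2 dx + ∫_π^{2π} (-1)^2 dx] = (1/(2π)) · (100π + 1π) = (100 + 1)/2 = 101/2.
So Σ_{n ∈ Z} |c_n|^2 = 101/2.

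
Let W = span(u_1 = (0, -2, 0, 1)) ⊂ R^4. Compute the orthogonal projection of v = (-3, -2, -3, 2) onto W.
proj_W(v) = (0, -12/5, 0, 6/5)

Set up U = [u_1 | ... | u_1] ∈ R^(4×1). The projector onto W = col(U) is P = U (U^T U)^(-1) U^T.
Compute U^T U =
  [5],
and U^T v = (6).
Solve U^T U · c = U^T v for the coefficients: c = (6/5). The projection is proj_W(v) = U c.
Check: (v - proj_W(v)) · u_1 = 0  (should be 0).
Result: proj_W(v) = (0, -12/5, 0, 6/5).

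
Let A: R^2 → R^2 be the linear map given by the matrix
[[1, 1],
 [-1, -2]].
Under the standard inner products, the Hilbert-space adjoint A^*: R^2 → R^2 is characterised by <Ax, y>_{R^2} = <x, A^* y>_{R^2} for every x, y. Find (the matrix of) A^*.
A^* = A^T =
[[1, -1],
 [1, -2]]

For real matrices with standard dot products, the defining identity <Ax, y> = <x, A^* y> gives (Ax)^T y = x^T (A^*) y, i.e. x^T A^T y = x^T (A^*) y. Since this holds for all x, y, we must have A^* = A^T. Therefore
A^* =
[[1, -1],
 [1, -2]].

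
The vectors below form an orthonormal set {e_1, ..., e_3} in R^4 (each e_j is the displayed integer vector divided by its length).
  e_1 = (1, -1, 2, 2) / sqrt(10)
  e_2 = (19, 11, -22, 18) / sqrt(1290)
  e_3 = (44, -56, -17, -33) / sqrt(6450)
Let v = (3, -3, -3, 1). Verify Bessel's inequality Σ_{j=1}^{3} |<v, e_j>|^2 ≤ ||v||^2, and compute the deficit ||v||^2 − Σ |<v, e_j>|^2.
Σ |<v, e_j>|^2 = 628/25; ||v||^2 = 28; deficit = 72/25

Write each e_j = u_j / sqrt(<u_j, u_j>) where u_j is the displayed integer vector. Then <v, e_j> = <v, u_j> / sqrt(<u_j, u_j>), so |<v, e_j>|^2 = <v, u_j>^2 / <u_j, u_j>.
Coefficients: <v, e_1> = 2/sqrt(10), <v, e_2> = 108/sqrt(1290), <v, e_3> = 318/sqrt(6450).
Square and sum: Σ |<v, e_j>|^2 = 628/25.
Compute ||v||^2 = v·v = 28.
Deficit = 28 − 628/25 = 72/25 ≥ 0, confirming Bessel's inequality. (The deficit equals ||v − Σ <v,e_j> e_j||^2, the squared distance from v to span{e_j}.)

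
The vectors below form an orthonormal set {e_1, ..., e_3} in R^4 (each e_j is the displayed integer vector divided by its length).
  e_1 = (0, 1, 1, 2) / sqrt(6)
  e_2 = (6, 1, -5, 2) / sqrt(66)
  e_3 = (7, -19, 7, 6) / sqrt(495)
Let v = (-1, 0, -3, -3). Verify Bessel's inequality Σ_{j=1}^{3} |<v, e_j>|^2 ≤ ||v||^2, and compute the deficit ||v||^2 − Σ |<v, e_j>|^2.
Σ |<v, e_j>|^2 = 806/45; ||v||^2 = 19; deficit = 49/45

Write each e_j = u_j / sqrt(<u_j, u_j>) where u_j is the displayed integer vector. Then <v, e_j> = <v, u_j> / sqrt(<u_j, u_j>), so |<v, e_j>|^2 = <v, u_j>^2 / <u_j, u_j>.
Coefficients: <v, e_1> = -9/sqrt(6), <v, e_2> = 3/sqrt(66), <v, e_3> = -46/sqrt(495).
Square and sum: Σ |<v, e_j>|^2 = 806/45.
Compute ||v||^2 = v·v = 19.
Deficit = 19 − 806/45 = 49/45 ≥ 0, confirming Bessel's inequality. (The deficit equals ||v − Σ <v,e_j> e_j||^2, the squared distance from v to span{e_j}.)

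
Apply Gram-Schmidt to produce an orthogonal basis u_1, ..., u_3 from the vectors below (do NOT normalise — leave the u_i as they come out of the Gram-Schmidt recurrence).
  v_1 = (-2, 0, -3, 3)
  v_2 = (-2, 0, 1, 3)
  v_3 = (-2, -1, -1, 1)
Orthogonal basis:
  u_1 = (-2, 0, -3, 3)
  u_2 = (-12/11, 0, 26/11, 18/11)
  u_3 = (-12/13, -1, 0, -8/13)

Apply the Gram-Schmidt recurrence
  u_1 = v_1
  u_i = v_i − Σ_{j<i} ((v_i · u_j) / (u_j · u_j)) · u_j.

Step by step this gives:
  u_1 = (-2, 0, -3, 3)
  u_2 = (-12/11, 0, 26/11, 18/11)
  u_3 = (-12/13, -1, 0, -8/13)

Orthogonality check:
  u_2 · u_1 = 0 (should be 0)
  u_3 · u_1 = 0 (should be 0)
  u_3 · u_2 = 0 (should be 0)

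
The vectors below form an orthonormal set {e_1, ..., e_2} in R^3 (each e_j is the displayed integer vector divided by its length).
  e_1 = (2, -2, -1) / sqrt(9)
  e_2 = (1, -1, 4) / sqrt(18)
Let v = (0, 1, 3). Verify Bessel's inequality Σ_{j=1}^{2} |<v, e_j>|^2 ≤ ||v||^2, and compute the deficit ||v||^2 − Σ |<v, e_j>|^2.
Σ |<v, e_j>|^2 = 19/2; ||v||^2 = 10; deficit = 1/2

Write each e_j = u_j / sqrt(<u_j, u_j>) where u_j is the displayed integer vector. Then <v, e_j> = <v, u_j> / sqrt(<u_j, u_j>), so |<v, e_j>|^2 = <v, u_j>^2 / <u_j, u_j>.
Coefficients: <v, e_1> = -5/sqrt(9), <v, e_2> = 11/sqrt(18).
Square and sum: Σ |<v, e_j>|^2 = 19/2.
Compute ||v||^2 = v·v = 10.
Deficit = 10 − 19/2 = 1/2 ≥ 0, confirming Bessel's inequality. (The deficit equals ||v − Σ <v,e_j> e_j||^2, the squared distance from v to span{e_j}.)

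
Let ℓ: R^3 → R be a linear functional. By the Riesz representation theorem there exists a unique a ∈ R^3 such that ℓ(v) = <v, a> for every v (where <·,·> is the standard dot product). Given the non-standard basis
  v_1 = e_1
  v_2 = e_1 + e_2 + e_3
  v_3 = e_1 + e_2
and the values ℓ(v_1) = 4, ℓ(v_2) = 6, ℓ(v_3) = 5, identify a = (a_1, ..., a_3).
a = (4, 1, 1)

Write a = (a_1, ..., a_3) in the standard basis. For each basis vector v_i, ℓ(v_i) = <v_i, a> is a linear equation in the a_j's. Collect the n equations into a matrix system V a = ℓ, where row i of V is v_i (expressed in the standard basis). Since V is invertible (lower-triangular with 1s on the diagonal, up to permutation), solve by back-substitution:
  V =
[[1, 0, 0],
 [1, 1, 1],
 [1, 1, 0]]
  V a = (4, 6, 5)
Solving gives a = (4, 1, 1).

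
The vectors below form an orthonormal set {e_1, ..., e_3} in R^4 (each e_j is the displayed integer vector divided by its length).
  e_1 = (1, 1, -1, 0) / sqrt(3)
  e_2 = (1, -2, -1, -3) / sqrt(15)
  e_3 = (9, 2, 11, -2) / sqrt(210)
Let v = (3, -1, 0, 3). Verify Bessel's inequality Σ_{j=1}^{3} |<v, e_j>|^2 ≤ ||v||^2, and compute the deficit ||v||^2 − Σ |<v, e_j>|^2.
Σ |<v, e_j>|^2 = 173/42; ||v||^2 = 19; deficit = 625/42

Write each e_j = u_j / sqrt(<u_j, u_j>) where u_j is the displayed integer vector. Then <v, e_j> = <v, u_j> / sqrt(<u_j, u_j>), so |<v, e_j>|^2 = <v, u_j>^2 / <u_j, u_j>.
Coefficients: <v, e_1> = 2/sqrt(3), <v, e_2> = -4/sqrt(15), <v, e_3> = 19/sqrt(210).
Square and sum: Σ |<v, e_j>|^2 = 173/42.
Compute ||v||^2 = v·v = 19.
Deficit = 19 − 173/42 = 625/42 ≥ 0, confirming Bessel's inequality. (The deficit equals ||v − Σ <v,e_j> e_j||^2, the squared distance from v to span{e_j}.)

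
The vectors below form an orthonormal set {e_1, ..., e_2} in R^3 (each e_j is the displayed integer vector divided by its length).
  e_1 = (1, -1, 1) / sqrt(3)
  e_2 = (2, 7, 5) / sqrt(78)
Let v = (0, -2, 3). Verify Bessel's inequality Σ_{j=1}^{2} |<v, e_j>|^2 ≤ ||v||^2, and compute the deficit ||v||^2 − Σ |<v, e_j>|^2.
Σ |<v, e_j>|^2 = 217/26; ||v||^2 = 13; deficit = 121/26

Write each e_j = u_j / sqrt(<u_j, u_j>) where u_j is the displayed integer vector. Then <v, e_j> = <v, u_j> / sqrt(<u_j, u_j>), so |<v, e_j>|^2 = <v, u_j>^2 / <u_j, u_j>.
Coefficients: <v, e_1> = 5/sqrt(3), <v, e_2> = 1/sqrt(78).
Square and sum: Σ |<v, e_j>|^2 = 217/26.
Compute ||v||^2 = v·v = 13.
Deficit = 13 − 217/26 = 121/26 ≥ 0, confirming Bessel's inequality. (The deficit equals ||v − Σ <v,e_j> e_j||^2, the squared distance from v to span{e_j}.)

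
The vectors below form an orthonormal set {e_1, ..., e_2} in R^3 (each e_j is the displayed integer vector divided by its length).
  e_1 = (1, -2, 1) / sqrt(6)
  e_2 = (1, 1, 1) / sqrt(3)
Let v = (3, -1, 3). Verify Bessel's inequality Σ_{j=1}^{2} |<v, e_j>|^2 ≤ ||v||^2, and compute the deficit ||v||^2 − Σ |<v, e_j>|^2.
Σ |<v, e_j>|^2 = 19; ||v||^2 = 19; deficit = 0

Write each e_j = u_j / sqrt(<u_j, u_j>) where u_j is the displayed integer vector. Then <v, e_j> = <v, u_j> / sqrt(<u_j, u_j>), so |<v, e_j>|^2 = <v, u_j>^2 / <u_j, u_j>.
Coefficients: <v, e_1> = 8/sqrt(6), <v, e_2> = 5/sqrt(3).
Square and sum: Σ |<v, e_j>|^2 = 19.
Compute ||v||^2 = v·v = 19.
Deficit = 19 − 19 = 0 ≥ 0, confirming Bessel's inequality. (The deficit equals ||v − Σ <v,e_j> e_j||^2, the squared distance from v to span{e_j}.)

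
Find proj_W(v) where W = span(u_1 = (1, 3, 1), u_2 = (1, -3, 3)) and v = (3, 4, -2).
proj_W(v) = (9/23, 102/23, -16/23)

Set up U = [u_1 | ... | u_2] ∈ R^(3×2). The projector onto W = col(U) is P = U (U^T U)^(-1) U^T.
Compute U^T U =
  [11, -5]
  [-5, 19],
and U^T v = (13, -15).
Solve U^T U · c = U^T v for the coefficients: c = (43/46, -25/46). The projection is proj_W(v) = U c.
Check: (v - proj_W(v)) · u_1 = 0  (should be 0).
Check: (v - proj_W(v)) · u_2 = 0  (should be 0).
Result: proj_W(v) = (9/23, 102/23, -16/23).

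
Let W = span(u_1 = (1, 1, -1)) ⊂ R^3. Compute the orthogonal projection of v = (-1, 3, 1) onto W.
proj_W(v) = (1/3, 1/3, -1/3)

Set up U = [u_1 | ... | u_1] ∈ R^(3×1). The projector onto W = col(U) is P = U (U^T U)^(-1) U^T.
Compute U^T U =
  [3],
and U^T v = (1).
Solve U^T U · c = U^T v for the coefficients: c = (1/3). The projection is proj_W(v) = U c.
Check: (v - proj_W(v)) · u_1 = 0  (should be 0).
Result: proj_W(v) = (1/3, 1/3, -1/3).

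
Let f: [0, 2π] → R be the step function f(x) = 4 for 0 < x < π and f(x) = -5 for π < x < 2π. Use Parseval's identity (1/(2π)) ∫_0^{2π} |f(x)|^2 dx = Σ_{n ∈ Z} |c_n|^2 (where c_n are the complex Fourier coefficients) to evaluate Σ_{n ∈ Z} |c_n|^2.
Σ |c_n|^2 = 41/2

Parseval equates the L^2 energy of f (normalised by 1/(2π)) with the ℓ^2 sum of its Fourier coefficients: (1/(2π)) ∫_0^{2π} |f|^2 = Σ |c_n|^2.
Compute the left side: (1/(2π)) [∫_0^π 4^2 dx + ∫_π^{2π} (-5)^2 dx] = (1/(2π)) · (16π + 25π) = (16 + 25)/2 = 41/2.
So Σ_{n ∈ Z} |c_n|^2 = 41/2.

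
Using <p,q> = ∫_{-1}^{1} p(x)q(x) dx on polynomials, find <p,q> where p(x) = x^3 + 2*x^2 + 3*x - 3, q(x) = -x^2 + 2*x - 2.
<p,q> = 46/3

Expand the product: p(x)·q(x) = -x^5 - x^3 + 5*x^2 - 12*x + 6.
∫_{-1}^{1} of each monomial x^k gives [2/(k+1) if k even, 0 if k odd]. Integrating term-by-term (or equivalently evaluating the antiderivative F(x) = -x^6/6 - x^4/4 + 5*x^3/3 - 6*x^2 + 6*x at the endpoints):
  F(1) − F(−1) = 5/4 − (-169/12) = 46/3.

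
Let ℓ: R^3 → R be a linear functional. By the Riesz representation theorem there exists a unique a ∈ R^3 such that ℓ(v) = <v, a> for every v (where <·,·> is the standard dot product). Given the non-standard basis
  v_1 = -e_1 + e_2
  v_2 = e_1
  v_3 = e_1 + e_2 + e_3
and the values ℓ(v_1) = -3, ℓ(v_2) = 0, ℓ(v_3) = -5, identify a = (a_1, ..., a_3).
a = (0, -3, -2)

Write a = (a_1, ..., a_3) in the standard basis. For each basis vector v_i, ℓ(v_i) = <v_i, a> is a linear equation in the a_j's. Collect the n equations into a matrix system V a = ℓ, where row i of V is v_i (expressed in the standard basis). Since V is invertible (lower-triangular with 1s on the diagonal, up to permutation), solve by back-substitution:
  V =
[[-1, 1, 0],
 [1, 0, 0],
 [1, 1, 1]]
  V a = (-3, 0, -5)
Solving gives a = (0, -3, -2).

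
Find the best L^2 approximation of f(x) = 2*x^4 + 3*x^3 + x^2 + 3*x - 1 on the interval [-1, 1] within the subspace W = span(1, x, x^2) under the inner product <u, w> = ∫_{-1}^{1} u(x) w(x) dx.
g(x) = 19*x^2/7 + 24*x/5 - 41/35

The best approximation g ∈ W is the orthogonal projection of f onto W. Writing g = a_0 + a_1 x + a_2 x^2, the coefficients solve the normal equations G · a = b where
  G_{ij} = <φ_i, φ_j> and b_i = <f, φ_i>, with φ_0 = 1, φ_1 = x, φ_2 = x^2.
G =
  [2, 0, 2/3]
  [0, 2/3, 0]
  [2/3, 0, 2/5],
b = (-8/15, 16/5, 32/105).
Solving gives a_0 = -41/35, a_1 = 24/5, a_2 = 19/7, so
  g(x) = 19*x^2/7 + 24*x/5 - 41/35.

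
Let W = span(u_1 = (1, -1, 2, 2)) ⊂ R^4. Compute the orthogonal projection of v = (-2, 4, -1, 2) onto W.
proj_W(v) = (-2/5, 2/5, -4/5, -4/5)

Set up U = [u_1 | ... | u_1] ∈ R^(4×1). The projector onto W = col(U) is P = U (U^T U)^(-1) U^T.
Compute U^T U =
  [10],
and U^T v = (-4).
Solve U^T U · c = U^T v for the coefficients: c = (-2/5). The projection is proj_W(v) = U c.
Check: (v - proj_W(v)) · u_1 = 0  (should be 0).
Result: proj_W(v) = (-2/5, 2/5, -4/5, -4/5).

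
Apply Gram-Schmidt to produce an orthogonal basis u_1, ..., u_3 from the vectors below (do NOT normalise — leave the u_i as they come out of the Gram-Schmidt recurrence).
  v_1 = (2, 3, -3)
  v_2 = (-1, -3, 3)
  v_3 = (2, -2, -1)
Orthogonal basis:
  u_1 = (2, 3, -3)
  u_2 = (9/11, -3/11, 3/11)
  u_3 = (0, -3/2, -3/2)

Apply the Gram-Schmidt recurrence
  u_1 = v_1
  u_i = v_i − Σ_{j<i} ((v_i · u_j) / (u_j · u_j)) · u_j.

Step by step this gives:
  u_1 = (2, 3, -3)
  u_2 = (9/11, -3/11, 3/11)
  u_3 = (0, -3/2, -3/2)

Orthogonality check:
  u_2 · u_1 = 0 (should be 0)
  u_3 · u_1 = 0 (should be 0)
  u_3 · u_2 = 0 (should be 0)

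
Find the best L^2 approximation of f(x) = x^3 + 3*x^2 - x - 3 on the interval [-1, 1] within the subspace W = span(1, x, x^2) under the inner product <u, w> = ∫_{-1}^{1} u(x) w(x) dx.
g(x) = 3*x^2 - 2*x/5 - 3

The best approximation g ∈ W is the orthogonal projection of f onto W. Writing g = a_0 + a_1 x + a_2 x^2, the coefficients solve the normal equations G · a = b where
  G_{ij} = <φ_i, φ_j> and b_i = <f, φ_i>, with φ_0 = 1, φ_1 = x, φ_2 = x^2.
G =
  [2, 0, 2/3]
  [0, 2/3, 0]
  [2/3, 0, 2/5],
b = (-4, -4/15, -4/5).
Solving gives a_0 = -3, a_1 = -2/5, a_2 = 3, so
  g(x) = 3*x^2 - 2*x/5 - 3.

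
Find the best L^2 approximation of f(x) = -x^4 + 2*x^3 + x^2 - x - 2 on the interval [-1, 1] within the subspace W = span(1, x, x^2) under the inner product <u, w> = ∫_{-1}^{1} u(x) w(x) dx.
g(x) = x^2/7 + x/5 - 67/35

The best approximation g ∈ W is the orthogonal projection of f onto W. Writing g = a_0 + a_1 x + a_2 x^2, the coefficients solve the normal equations G · a = b where
  G_{ij} = <φ_i, φ_j> and b_i = <f, φ_i>, with φ_0 = 1, φ_1 = x, φ_2 = x^2.
G =
  [2, 0, 2/3]
  [0, 2/3, 0]
  [2/3, 0, 2/5],
b = (-56/15, 2/15, -128/105).
Solving gives a_0 = -67/35, a_1 = 1/5, a_2 = 1/7, so
  g(x) = x^2/7 + x/5 - 67/35.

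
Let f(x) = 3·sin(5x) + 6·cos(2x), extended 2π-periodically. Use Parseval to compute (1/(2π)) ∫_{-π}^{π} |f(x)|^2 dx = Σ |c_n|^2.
Σ |c_n|^2 = 45/2

Expand |f|^2 and use orthogonality of {sin(nx), cos(mx)} on [-π, π]:
  ∫_{-π}^{π} sin(nx)^2 dx = π, ∫ cos(mx)^2 dx = π, and cross terms integrate to 0.
So ∫_{-π}^{π} f(x)^2 dx = 3^2 · π + 6^2 · π = (9 + 36)π.
Divide by 2π: (9 + 36)/2 = 45/2.
By Parseval, this equals Σ |c_n|^2.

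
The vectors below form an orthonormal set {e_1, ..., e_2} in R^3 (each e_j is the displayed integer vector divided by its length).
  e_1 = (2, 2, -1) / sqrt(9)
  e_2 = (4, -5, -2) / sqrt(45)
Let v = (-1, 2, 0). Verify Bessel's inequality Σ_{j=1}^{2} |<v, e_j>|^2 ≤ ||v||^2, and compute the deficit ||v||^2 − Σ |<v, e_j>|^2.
Σ |<v, e_j>|^2 = 24/5; ||v||^2 = 5; deficit = 1/5

Write each e_j = u_j / sqrt(<u_j, u_j>) where u_j is the displayed integer vector. Then <v, e_j> = <v, u_j> / sqrt(<u_j, u_j>), so |<v, e_j>|^2 = <v, u_j>^2 / <u_j, u_j>.
Coefficients: <v, e_1> = 2/sqrt(9), <v, e_2> = -14/sqrt(45).
Square and sum: Σ |<v, e_j>|^2 = 24/5.
Compute ||v||^2 = v·v = 5.
Deficit = 5 − 24/5 = 1/5 ≥ 0, confirming Bessel's inequality. (The deficit equals ||v − Σ <v,e_j> e_j||^2, the squared distance from v to span{e_j}.)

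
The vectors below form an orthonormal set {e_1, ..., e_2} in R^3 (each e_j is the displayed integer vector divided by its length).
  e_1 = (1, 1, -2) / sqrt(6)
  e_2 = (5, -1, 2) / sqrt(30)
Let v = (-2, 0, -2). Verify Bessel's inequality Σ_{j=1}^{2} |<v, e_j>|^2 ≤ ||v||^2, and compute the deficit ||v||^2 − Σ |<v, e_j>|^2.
Σ |<v, e_j>|^2 = 36/5; ||v||^2 = 8; deficit = 4/5

Write each e_j = u_j / sqrt(<u_j, u_j>) where u_j is the displayed integer vector. Then <v, e_j> = <v, u_j> / sqrt(<u_j, u_j>), so |<v, e_j>|^2 = <v, u_j>^2 / <u_j, u_j>.
Coefficients: <v, e_1> = 2/sqrt(6), <v, e_2> = -14/sqrt(30).
Square and sum: Σ |<v, e_j>|^2 = 36/5.
Compute ||v||^2 = v·v = 8.
Deficit = 8 − 36/5 = 4/5 ≥ 0, confirming Bessel's inequality. (The deficit equals ||v − Σ <v,e_j> e_j||^2, the squared distance from v to span{e_j}.)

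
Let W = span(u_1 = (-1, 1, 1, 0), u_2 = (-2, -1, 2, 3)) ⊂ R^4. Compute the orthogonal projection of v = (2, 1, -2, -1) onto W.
proj_W(v) = (8/5, 1/5, -8/5, -9/5)

Set up U = [u_1 | ... | u_2] ∈ R^(4×2). The projector onto W = col(U) is P = U (U^T U)^(-1) U^T.
Compute U^T U =
  [3, 3]
  [3, 18],
and U^T v = (-3, -12).
Solve U^T U · c = U^T v for the coefficients: c = (-2/5, -3/5). The projection is proj_W(v) = U c.
Check: (v - proj_W(v)) · u_1 = 0  (should be 0).
Check: (v - proj_W(v)) · u_2 = 0  (should be 0).
Result: proj_W(v) = (8/5, 1/5, -8/5, -9/5).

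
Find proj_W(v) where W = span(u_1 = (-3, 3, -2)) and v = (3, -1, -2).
proj_W(v) = (12/11, -12/11, 8/11)

Set up U = [u_1 | ... | u_1] ∈ R^(3×1). The projector onto W = col(U) is P = U (U^T U)^(-1) U^T.
Compute U^T U =
  [22],
and U^T v = (-8).
Solve U^T U · c = U^T v for the coefficients: c = (-4/11). The projection is proj_W(v) = U c.
Check: (v - proj_W(v)) · u_1 = 0  (should be 0).
Result: proj_W(v) = (12/11, -12/11, 8/11).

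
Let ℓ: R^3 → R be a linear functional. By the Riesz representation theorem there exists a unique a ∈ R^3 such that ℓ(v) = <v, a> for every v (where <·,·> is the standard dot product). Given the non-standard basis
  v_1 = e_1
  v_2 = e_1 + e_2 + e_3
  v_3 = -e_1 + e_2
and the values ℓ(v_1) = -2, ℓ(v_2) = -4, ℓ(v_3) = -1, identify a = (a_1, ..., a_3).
a = (-2, -3, 1)

Write a = (a_1, ..., a_3) in the standard basis. For each basis vector v_i, ℓ(v_i) = <v_i, a> is a linear equation in the a_j's. Collect the n equations into a matrix system V a = ℓ, where row i of V is v_i (expressed in the standard basis). Since V is invertible (lower-triangular with 1s on the diagonal, up to permutation), solve by back-substitution:
  V =
[[1, 0, 0],
 [1, 1, 1],
 [-1, 1, 0]]
  V a = (-2, -4, -1)
Solving gives a = (-2, -3, 1).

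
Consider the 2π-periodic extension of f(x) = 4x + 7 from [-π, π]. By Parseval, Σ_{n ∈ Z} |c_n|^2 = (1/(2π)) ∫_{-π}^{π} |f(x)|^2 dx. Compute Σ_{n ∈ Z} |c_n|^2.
Σ |c_n|^2 = 16π^2/3 + 49

Expand and integrate term by term over [-π, π]:
  ∫ (4x)^2 dx = 16·(2π^3/3); ∫ 2·4·(7)·x dx = 0 (odd integrand); ∫ 7^2 dx = 49·2π.
So (1/(2π)) ∫_{-π}^{π} (4x + 7)^2 dx = 16π^2/3 + 49 = 16π^2/3 + 49.
Parseval ⇒ Σ |c_n|^2 = 16π^2/3 + 49.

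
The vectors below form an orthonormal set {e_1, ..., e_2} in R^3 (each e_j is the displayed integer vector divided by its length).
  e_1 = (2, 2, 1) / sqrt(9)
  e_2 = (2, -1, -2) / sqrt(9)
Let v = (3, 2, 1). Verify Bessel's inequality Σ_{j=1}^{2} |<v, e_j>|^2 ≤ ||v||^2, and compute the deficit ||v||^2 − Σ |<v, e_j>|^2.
Σ |<v, e_j>|^2 = 125/9; ||v||^2 = 14; deficit = 1/9

Write each e_j = u_j / sqrt(<u_j, u_j>) where u_j is the displayed integer vector. Then <v, e_j> = <v, u_j> / sqrt(<u_j, u_j>), so |<v, e_j>|^2 = <v, u_j>^2 / <u_j, u_j>.
Coefficients: <v, e_1> = 11/sqrt(9), <v, e_2> = 2/sqrt(9).
Square and sum: Σ |<v, e_j>|^2 = 125/9.
Compute ||v||^2 = v·v = 14.
Deficit = 14 − 125/9 = 1/9 ≥ 0, confirming Bessel's inequality. (The deficit equals ||v − Σ <v,e_j> e_j||^2, the squared distance from v to span{e_j}.)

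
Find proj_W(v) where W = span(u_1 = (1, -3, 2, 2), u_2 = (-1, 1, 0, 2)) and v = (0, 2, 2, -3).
proj_W(v) = (2/9, 2/3, -8/9, -20/9)

Set up U = [u_1 | ... | u_2] ∈ R^(4×2). The projector onto W = col(U) is P = U (U^T U)^(-1) U^T.
Compute U^T U =
  [18, 0]
  [0, 6],
and U^T v = (-8, -4).
Solve U^T U · c = U^T v for the coefficients: c = (-4/9, -2/3). The projection is proj_W(v) = U c.
Check: (v - proj_W(v)) · u_1 = 0  (should be 0).
Check: (v - proj_W(v)) · u_2 = 0  (should be 0).
Result: proj_W(v) = (2/9, 2/3, -8/9, -20/9).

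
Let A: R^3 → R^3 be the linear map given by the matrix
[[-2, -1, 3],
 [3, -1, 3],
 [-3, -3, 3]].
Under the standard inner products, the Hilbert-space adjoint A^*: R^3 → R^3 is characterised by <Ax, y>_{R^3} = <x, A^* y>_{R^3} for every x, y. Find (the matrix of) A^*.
A^* = A^T =
[[-2, 3, -3],
 [-1, -1, -3],
 [3, 3, 3]]

For real matrices with standard dot products, the defining identity <Ax, y> = <x, A^* y> gives (Ax)^T y = x^T (A^*) y, i.e. x^T A^T y = x^T (A^*) y. Since this holds for all x, y, we must have A^* = A^T. Therefore
A^* =
[[-2, 3, -3],
 [-1, -1, -3],
 [3, 3, 3]].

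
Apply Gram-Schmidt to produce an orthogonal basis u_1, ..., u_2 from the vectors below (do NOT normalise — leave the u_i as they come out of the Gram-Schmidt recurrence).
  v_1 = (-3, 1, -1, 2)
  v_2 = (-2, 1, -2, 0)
Orthogonal basis:
  u_1 = (-3, 1, -1, 2)
  u_2 = (-1/5, 2/5, -7/5, -6/5)

Apply the Gram-Schmidt recurrence
  u_1 = v_1
  u_i = v_i − Σ_{j<i} ((v_i · u_j) / (u_j · u_j)) · u_j.

Step by step this gives:
  u_1 = (-3, 1, -1, 2)
  u_2 = (-1/5, 2/5, -7/5, -6/5)

Orthogonality check:
  u_2 · u_1 = 0 (should be 0)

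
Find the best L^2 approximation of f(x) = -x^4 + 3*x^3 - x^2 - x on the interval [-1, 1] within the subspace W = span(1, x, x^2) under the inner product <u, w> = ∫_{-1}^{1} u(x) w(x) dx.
g(x) = -13*x^2/7 + 4*x/5 + 3/35

The best approximation g ∈ W is the orthogonal projection of f onto W. Writing g = a_0 + a_1 x + a_2 x^2, the coefficients solve the normal equations G · a = b where
  G_{ij} = <φ_i, φ_j> and b_i = <f, φ_i>, with φ_0 = 1, φ_1 = x, φ_2 = x^2.
G =
  [2, 0, 2/3]
  [0, 2/3, 0]
  [2/3, 0, 2/5],
b = (-16/15, 8/15, -24/35).
Solving gives a_0 = 3/35, a_1 = 4/5, a_2 = -13/7, so
  g(x) = -13*x^2/7 + 4*x/5 + 3/35.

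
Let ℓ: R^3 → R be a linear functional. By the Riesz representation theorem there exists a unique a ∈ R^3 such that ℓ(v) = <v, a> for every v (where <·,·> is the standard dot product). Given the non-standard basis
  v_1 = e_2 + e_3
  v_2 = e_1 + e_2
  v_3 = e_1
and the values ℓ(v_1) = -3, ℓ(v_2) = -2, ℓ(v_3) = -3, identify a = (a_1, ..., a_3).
a = (-3, 1, -4)

Write a = (a_1, ..., a_3) in the standard basis. For each basis vector v_i, ℓ(v_i) = <v_i, a> is a linear equation in the a_j's. Collect the n equations into a matrix system V a = ℓ, where row i of V is v_i (expressed in the standard basis). Since V is invertible (lower-triangular with 1s on the diagonal, up to permutation), solve by back-substitution:
  V =
[[0, 1, 1],
 [1, 1, 0],
 [1, 0, 0]]
  V a = (-3, -2, -3)
Solving gives a = (-3, 1, -4).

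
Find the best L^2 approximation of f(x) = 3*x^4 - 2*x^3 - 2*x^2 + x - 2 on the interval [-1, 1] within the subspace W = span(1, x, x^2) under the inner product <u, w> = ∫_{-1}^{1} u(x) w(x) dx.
g(x) = 4*x^2/7 - x/5 - 79/35

The best approximation g ∈ W is the orthogonal projection of f onto W. Writing g = a_0 + a_1 x + a_2 x^2, the coefficients solve the normal equations G · a = b where
  G_{ij} = <φ_i, φ_j> and b_i = <f, φ_i>, with φ_0 = 1, φ_1 = x, φ_2 = x^2.
G =
  [2, 0, 2/3]
  [0, 2/3, 0]
  [2/3, 0, 2/5],
b = (-62/15, -2/15, -134/105).
Solving gives a_0 = -79/35, a_1 = -1/5, a_2 = 4/7, so
  g(x) = 4*x^2/7 - x/5 - 79/35.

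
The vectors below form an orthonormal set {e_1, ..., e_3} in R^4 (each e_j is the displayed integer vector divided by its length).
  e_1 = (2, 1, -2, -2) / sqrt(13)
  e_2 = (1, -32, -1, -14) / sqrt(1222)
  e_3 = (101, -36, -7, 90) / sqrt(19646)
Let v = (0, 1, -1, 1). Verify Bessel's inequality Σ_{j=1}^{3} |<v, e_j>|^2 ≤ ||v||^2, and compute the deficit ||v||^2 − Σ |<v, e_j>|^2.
Σ |<v, e_j>|^2 = 402/209; ||v||^2 = 3; deficit = 225/209

Write each e_j = u_j / sqrt(<u_j, u_j>) where u_j is the displayed integer vector. Then <v, e_j> = <v, u_j> / sqrt(<u_j, u_j>), so |<v, e_j>|^2 = <v, u_j>^2 / <u_j, u_j>.
Coefficients: <v, e_1> = 1/sqrt(13), <v, e_2> = -45/sqrt(1222), <v, e_3> = 61/sqrt(19646).
Square and sum: Σ |<v, e_j>|^2 = 402/209.
Compute ||v||^2 = v·v = 3.
Deficit = 3 − 402/209 = 225/209 ≥ 0, confirming Bessel's inequality. (The deficit equals ||v − Σ <v,e_j> e_j||^2, the squared distance from v to span{e_j}.)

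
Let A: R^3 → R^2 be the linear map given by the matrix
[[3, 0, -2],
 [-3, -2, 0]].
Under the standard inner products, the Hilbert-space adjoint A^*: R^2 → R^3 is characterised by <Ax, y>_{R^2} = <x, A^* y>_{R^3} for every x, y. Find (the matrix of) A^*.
A^* = A^T =
[[3, -3],
 [0, -2],
 [-2, 0]]

For real matrices with standard dot products, the defining identity <Ax, y> = <x, A^* y> gives (Ax)^T y = x^T (A^*) y, i.e. x^T A^T y = x^T (A^*) y. Since this holds for all x, y, we must have A^* = A^T. Therefore
A^* =
[[3, -3],
 [0, -2],
 [-2, 0]].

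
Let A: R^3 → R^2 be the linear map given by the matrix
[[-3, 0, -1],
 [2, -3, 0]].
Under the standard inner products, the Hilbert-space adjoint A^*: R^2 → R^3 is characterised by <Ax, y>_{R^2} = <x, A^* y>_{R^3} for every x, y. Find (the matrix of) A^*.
A^* = A^T =
[[-3, 2],
 [0, -3],
 [-1, 0]]

For real matrices with standard dot products, the defining identity <Ax, y> = <x, A^* y> gives (Ax)^T y = x^T (A^*) y, i.e. x^T A^T y = x^T (A^*) y. Since this holds for all x, y, we must have A^* = A^T. Therefore
A^* =
[[-3, 2],
 [0, -3],
 [-1, 0]].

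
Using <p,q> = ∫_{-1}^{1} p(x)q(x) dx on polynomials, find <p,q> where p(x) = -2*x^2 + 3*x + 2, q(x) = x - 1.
<p,q> = -2/3

Expand the product: p(x)·q(x) = -2*x^3 + 5*x^2 - x - 2.
∫_{-1}^{1} of each monomial x^k gives [2/(k+1) if k even, 0 if k odd]. Integrating term-by-term (or equivalently evaluating the antiderivative F(x) = -x^4/2 + 5*x^3/3 - x^2/2 - 2*x at the endpoints):
  F(1) − F(−1) = -4/3 − (-2/3) = -2/3.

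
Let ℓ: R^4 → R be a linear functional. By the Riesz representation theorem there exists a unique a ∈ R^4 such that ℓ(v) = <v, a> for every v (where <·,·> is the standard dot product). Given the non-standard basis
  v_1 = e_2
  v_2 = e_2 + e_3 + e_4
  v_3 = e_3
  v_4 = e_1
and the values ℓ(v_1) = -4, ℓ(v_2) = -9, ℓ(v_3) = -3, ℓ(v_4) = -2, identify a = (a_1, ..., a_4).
a = (-2, -4, -3, -2)

Write a = (a_1, ..., a_4) in the standard basis. For each basis vector v_i, ℓ(v_i) = <v_i, a> is a linear equation in the a_j's. Collect the n equations into a matrix system V a = ℓ, where row i of V is v_i (expressed in the standard basis). Since V is invertible (lower-triangular with 1s on the diagonal, up to permutation), solve by back-substitution:
  V =
[[0, 1, 0, 0],
 [0, 1, 1, 1],
 [0, 0, 1, 0],
 [1, 0, 0, 0]]
  V a = (-4, -9, -3, -2)
Solving gives a = (-2, -4, -3, -2).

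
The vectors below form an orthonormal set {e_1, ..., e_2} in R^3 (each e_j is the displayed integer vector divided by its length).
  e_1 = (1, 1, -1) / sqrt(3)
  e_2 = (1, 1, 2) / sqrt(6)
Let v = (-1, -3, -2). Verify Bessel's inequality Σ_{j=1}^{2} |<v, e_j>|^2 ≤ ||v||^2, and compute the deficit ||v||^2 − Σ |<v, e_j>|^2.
Σ |<v, e_j>|^2 = 12; ||v||^2 = 14; deficit = 2

Write each e_j = u_j / sqrt(<u_j, u_j>) where u_j is the displayed integer vector. Then <v, e_j> = <v, u_j> / sqrt(<u_j, u_j>), so |<v, e_j>|^2 = <v, u_j>^2 / <u_j, u_j>.
Coefficients: <v, e_1> = -2/sqrt(3), <v, e_2> = -8/sqrt(6).
Square and sum: Σ |<v, e_j>|^2 = 12.
Compute ||v||^2 = v·v = 14.
Deficit = 14 − 12 = 2 ≥ 0, confirming Bessel's inequality. (The deficit equals ||v − Σ <v,e_j> e_j||^2, the squared distance from v to span{e_j}.)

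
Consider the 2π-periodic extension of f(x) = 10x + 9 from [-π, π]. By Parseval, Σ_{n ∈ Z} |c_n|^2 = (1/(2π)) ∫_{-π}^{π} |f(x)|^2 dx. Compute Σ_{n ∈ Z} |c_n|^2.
Σ |c_n|^2 = 100π^2/3 + 81

Expand and integrate term by term over [-π, π]:
  ∫ (10x)^2 dx = 100·(2π^3/3); ∫ 2·10·(9)·x dx = 0 (odd integrand); ∫ 9^2 dx = 81·2π.
So (1/(2π)) ∫_{-π}^{π} (10x + 9)^2 dx = 100π^2/3 + 81 = 100π^2/3 + 81.
Parseval ⇒ Σ |c_n|^2 = 100π^2/3 + 81.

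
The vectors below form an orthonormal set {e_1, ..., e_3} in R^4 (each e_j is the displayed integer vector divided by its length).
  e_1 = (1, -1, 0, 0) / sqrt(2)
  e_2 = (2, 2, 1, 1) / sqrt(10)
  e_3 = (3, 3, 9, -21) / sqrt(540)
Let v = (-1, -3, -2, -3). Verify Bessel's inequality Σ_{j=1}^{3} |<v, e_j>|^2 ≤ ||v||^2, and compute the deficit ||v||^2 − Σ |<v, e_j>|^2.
Σ |<v, e_j>|^2 = 251/12; ||v||^2 = 23; deficit = 25/12

Write each e_j = u_j / sqrt(<u_j, u_j>) where u_j is the displayed integer vector. Then <v, e_j> = <v, u_j> / sqrt(<u_j, u_j>), so |<v, e_j>|^2 = <v, u_j>^2 / <u_j, u_j>.
Coefficients: <v, e_1> = 2/sqrt(2), <v, e_2> = -13/sqrt(10), <v, e_3> = 33/sqrt(540).
Square and sum: Σ |<v, e_j>|^2 = 251/12.
Compute ||v||^2 = v·v = 23.
Deficit = 23 − 251/12 = 25/12 ≥ 0, confirming Bessel's inequality. (The deficit equals ||v − Σ <v,e_j> e_j||^2, the squared distance from v to span{e_j}.)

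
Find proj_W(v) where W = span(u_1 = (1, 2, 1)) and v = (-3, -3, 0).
proj_W(v) = (-3/2, -3, -3/2)

Set up U = [u_1 | ... | u_1] ∈ R^(3×1). The projector onto W = col(U) is P = U (U^T U)^(-1) U^T.
Compute U^T U =
  [6],
and U^T v = (-9).
Solve U^T U · c = U^T v for the coefficients: c = (-3/2). The projection is proj_W(v) = U c.
Check: (v - proj_W(v)) · u_1 = 0  (should be 0).
Result: proj_W(v) = (-3/2, -3, -3/2).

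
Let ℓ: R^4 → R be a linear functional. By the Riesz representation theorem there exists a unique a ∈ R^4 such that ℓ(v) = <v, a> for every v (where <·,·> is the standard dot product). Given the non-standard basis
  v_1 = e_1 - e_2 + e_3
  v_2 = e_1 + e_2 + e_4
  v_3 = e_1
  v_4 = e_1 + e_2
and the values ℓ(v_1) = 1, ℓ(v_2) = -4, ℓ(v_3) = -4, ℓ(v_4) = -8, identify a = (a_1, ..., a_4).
a = (-4, -4, 1, 4)

Write a = (a_1, ..., a_4) in the standard basis. For each basis vector v_i, ℓ(v_i) = <v_i, a> is a linear equation in the a_j's. Collect the n equations into a matrix system V a = ℓ, where row i of V is v_i (expressed in the standard basis). Since V is invertible (lower-triangular with 1s on the diagonal, up to permutation), solve by back-substitution:
  V =
[[1, -1, 1, 0],
 [1, 1, 0, 1],
 [1, 0, 0, 0],
 [1, 1, 0, 0]]
  V a = (1, -4, -4, -8)
Solving gives a = (-4, -4, 1, 4).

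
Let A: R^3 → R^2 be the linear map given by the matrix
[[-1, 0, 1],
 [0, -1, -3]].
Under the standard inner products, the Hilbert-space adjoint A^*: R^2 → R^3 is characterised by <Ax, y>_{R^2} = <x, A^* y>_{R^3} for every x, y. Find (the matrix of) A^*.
A^* = A^T =
[[-1, 0],
 [0, -1],
 [1, -3]]

For real matrices with standard dot products, the defining identity <Ax, y> = <x, A^* y> gives (Ax)^T y = x^T (A^*) y, i.e. x^T A^T y = x^T (A^*) y. Since this holds for all x, y, we must have A^* = A^T. Therefore
A^* =
[[-1, 0],
 [0, -1],
 [1, -3]].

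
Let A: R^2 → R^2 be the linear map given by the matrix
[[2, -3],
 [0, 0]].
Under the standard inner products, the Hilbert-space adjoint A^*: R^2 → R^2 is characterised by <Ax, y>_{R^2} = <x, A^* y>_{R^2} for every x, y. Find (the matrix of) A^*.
A^* = A^T =
[[2, 0],
 [-3, 0]]

For real matrices with standard dot products, the defining identity <Ax, y> = <x, A^* y> gives (Ax)^T y = x^T (A^*) y, i.e. x^T A^T y = x^T (A^*) y. Since this holds for all x, y, we must have A^* = A^T. Therefore
A^* =
[[2, 0],
 [-3, 0]].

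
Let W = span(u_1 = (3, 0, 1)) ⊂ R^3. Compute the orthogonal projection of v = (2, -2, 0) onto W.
proj_W(v) = (9/5, 0, 3/5)

Set up U = [u_1 | ... | u_1] ∈ R^(3×1). The projector onto W = col(U) is P = U (U^T U)^(-1) U^T.
Compute U^T U =
  [10],
and U^T v = (6).
Solve U^T U · c = U^T v for the coefficients: c = (3/5). The projection is proj_W(v) = U c.
Check: (v - proj_W(v)) · u_1 = 0  (should be 0).
Result: proj_W(v) = (9/5, 0, 3/5).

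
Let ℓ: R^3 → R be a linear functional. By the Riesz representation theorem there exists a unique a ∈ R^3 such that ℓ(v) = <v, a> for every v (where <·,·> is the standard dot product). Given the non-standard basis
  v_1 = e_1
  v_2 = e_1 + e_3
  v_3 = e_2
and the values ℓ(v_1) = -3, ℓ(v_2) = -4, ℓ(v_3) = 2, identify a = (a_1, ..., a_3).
a = (-3, 2, -1)

Write a = (a_1, ..., a_3) in the standard basis. For each basis vector v_i, ℓ(v_i) = <v_i, a> is a linear equation in the a_j's. Collect the n equations into a matrix system V a = ℓ, where row i of V is v_i (expressed in the standard basis). Since V is invertible (lower-triangular with 1s on the diagonal, up to permutation), solve by back-substitution:
  V =
[[1, 0, 0],
 [1, 0, 1],
 [0, 1, 0]]
  V a = (-3, -4, 2)
Solving gives a = (-3, 2, -1).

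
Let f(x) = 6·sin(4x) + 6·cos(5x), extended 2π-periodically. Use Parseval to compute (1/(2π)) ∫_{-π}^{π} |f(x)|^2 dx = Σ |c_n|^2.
Σ |c_n|^2 = 36

Expand |f|^2 and use orthogonality of {sin(nx), cos(mx)} on [-π, π]:
  ∫_{-π}^{π} sin(nx)^2 dx = π, ∫ cos(mx)^2 dx = π, and cross terms integrate to 0.
So ∫_{-π}^{π} f(x)^2 dx = 6^2 · π + 6^2 · π = (36 + 36)π.
Divide by 2π: (36 + 36)/2 = 36.
By Parseval, this equals Σ |c_n|^2.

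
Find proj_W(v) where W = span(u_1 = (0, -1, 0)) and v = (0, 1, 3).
proj_W(v) = (0, 1, 0)

Set up U = [u_1 | ... | u_1] ∈ R^(3×1). The projector onto W = col(U) is P = U (U^T U)^(-1) U^T.
Compute U^T U =
  [1],
and U^T v = (-1).
Solve U^T U · c = U^T v for the coefficients: c = (-1). The projection is proj_W(v) = U c.
Check: (v - proj_W(v)) · u_1 = 0  (should be 0).
Result: proj_W(v) = (0, 1, 0).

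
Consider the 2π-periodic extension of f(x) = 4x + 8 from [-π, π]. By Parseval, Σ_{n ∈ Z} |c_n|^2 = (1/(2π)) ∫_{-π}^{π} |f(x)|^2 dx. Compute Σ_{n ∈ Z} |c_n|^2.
Σ |c_n|^2 = 16π^2/3 + 64

Expand and integrate term by term over [-π, π]:
  ∫ (4x)^2 dx = 16·(2π^3/3); ∫ 2·4·(8)·x dx = 0 (odd integrand); ∫ 8^2 dx = 64·2π.
So (1/(2π)) ∫_{-π}^{π} (4x + 8)^2 dx = 16π^2/3 + 64 = 16π^2/3 + 64.
Parseval ⇒ Σ |c_n|^2 = 16π^2/3 + 64.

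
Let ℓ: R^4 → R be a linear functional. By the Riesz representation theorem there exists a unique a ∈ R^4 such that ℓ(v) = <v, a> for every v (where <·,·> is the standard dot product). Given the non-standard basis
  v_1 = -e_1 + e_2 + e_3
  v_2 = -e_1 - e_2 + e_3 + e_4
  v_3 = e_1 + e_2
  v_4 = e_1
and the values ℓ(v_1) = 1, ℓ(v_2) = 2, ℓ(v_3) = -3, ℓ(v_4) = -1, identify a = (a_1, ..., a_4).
a = (-1, -2, 2, -3)

Write a = (a_1, ..., a_4) in the standard basis. For each basis vector v_i, ℓ(v_i) = <v_i, a> is a linear equation in the a_j's. Collect the n equations into a matrix system V a = ℓ, where row i of V is v_i (expressed in the standard basis). Since V is invertible (lower-triangular with 1s on the diagonal, up to permutation), solve by back-substitution:
  V =
[[-1, 1, 1, 0],
 [-1, -1, 1, 1],
 [1, 1, 0, 0],
 [1, 0, 0, 0]]
  V a = (1, 2, -3, -1)
Solving gives a = (-1, -2, 2, -3).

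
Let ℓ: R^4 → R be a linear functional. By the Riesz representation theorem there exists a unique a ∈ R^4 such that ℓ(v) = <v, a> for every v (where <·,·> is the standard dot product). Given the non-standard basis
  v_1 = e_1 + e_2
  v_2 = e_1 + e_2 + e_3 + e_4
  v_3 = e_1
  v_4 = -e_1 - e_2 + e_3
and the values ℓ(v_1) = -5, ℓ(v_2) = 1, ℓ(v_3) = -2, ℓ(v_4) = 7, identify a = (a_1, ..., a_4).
a = (-2, -3, 2, 4)

Write a = (a_1, ..., a_4) in the standard basis. For each basis vector v_i, ℓ(v_i) = <v_i, a> is a linear equation in the a_j's. Collect the n equations into a matrix system V a = ℓ, where row i of V is v_i (expressed in the standard basis). Since V is invertible (lower-triangular with 1s on the diagonal, up to permutation), solve by back-substitution:
  V =
[[1, 1, 0, 0],
 [1, 1, 1, 1],
 [1, 0, 0, 0],
 [-1, -1, 1, 0]]
  V a = (-5, 1, -2, 7)
Solving gives a = (-2, -3, 2, 4).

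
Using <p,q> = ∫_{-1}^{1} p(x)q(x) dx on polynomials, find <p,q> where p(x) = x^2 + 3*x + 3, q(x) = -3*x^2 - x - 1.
<p,q> = -238/15

Expand the product: p(x)·q(x) = -3*x^4 - 10*x^3 - 13*x^2 - 6*x - 3.
∫_{-1}^{1} of each monomial x^k gives [2/(k+1) if k even, 0 if k odd]. Integrating term-by-term (or equivalently evaluating the antiderivative F(x) = -3*x^5/5 - 5*x^4/2 - 13*x^3/3 - 3*x^2 - 3*x at the endpoints):
  F(1) − F(−1) = -403/30 − (73/30) = -238/15.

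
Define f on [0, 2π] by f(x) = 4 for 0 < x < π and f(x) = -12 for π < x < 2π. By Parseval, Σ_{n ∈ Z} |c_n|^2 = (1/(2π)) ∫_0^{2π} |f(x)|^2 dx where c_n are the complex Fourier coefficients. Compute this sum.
Σ |c_n|^2 = 80

Parseval equates the L^2 energy of f (normalised by 1/(2π)) with the ℓ^2 sum of its Fourier coefficients: (1/(2π)) ∫_0^{2π} |f|^2 = Σ |c_n|^2.
Compute the left side: (1/(2π)) [∫_0^π 4^2 dx + ∫_π^{2π} (-12)^2 dx] = (1/(2π)) · (16π + 144π) = (16 + 144)/2 = 80.
So Σ_{n ∈ Z} |c_n|^2 = 80.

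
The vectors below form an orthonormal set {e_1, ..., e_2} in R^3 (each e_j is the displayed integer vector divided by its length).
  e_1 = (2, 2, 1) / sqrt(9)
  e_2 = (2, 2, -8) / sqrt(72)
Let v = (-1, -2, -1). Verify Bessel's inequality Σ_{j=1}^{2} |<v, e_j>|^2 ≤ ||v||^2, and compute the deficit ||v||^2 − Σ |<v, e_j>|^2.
Σ |<v, e_j>|^2 = 11/2; ||v||^2 = 6; deficit = 1/2

Write each e_j = u_j / sqrt(<u_j, u_j>) where u_j is the displayed integer vector. Then <v, e_j> = <v, u_j> / sqrt(<u_j, u_j>), so |<v, e_j>|^2 = <v, u_j>^2 / <u_j, u_j>.
Coefficients: <v, e_1> = -7/sqrt(9), <v, e_2> = 2/sqrt(72).
Square and sum: Σ |<v, e_j>|^2 = 11/2.
Compute ||v||^2 = v·v = 6.
Deficit = 6 − 11/2 = 1/2 ≥ 0, confirming Bessel's inequality. (The deficit equals ||v − Σ <v,e_j> e_j||^2, the squared distance from v to span{e_j}.)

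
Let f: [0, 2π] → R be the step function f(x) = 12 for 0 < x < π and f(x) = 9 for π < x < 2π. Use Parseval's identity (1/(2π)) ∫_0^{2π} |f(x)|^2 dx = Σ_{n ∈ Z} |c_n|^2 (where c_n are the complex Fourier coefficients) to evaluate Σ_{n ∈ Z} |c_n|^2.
Σ |c_n|^2 = 225/2

Parseval equates the L^2 energy of f (normalised by 1/(2π)) with the ℓ^2 sum of its Fourier coefficients: (1/(2π)) ∫_0^{2π} |f|^2 = Σ |c_n|^2.
Compute the left side: (1/(2π)) [∫_0^π 12^2 dx + ∫_π^{2π} 9^2 dx] = (1/(2π)) · (144π + 81π) = (144 + 81)/2 = 225/2.
So Σ_{n ∈ Z} |c_n|^2 = 225/2.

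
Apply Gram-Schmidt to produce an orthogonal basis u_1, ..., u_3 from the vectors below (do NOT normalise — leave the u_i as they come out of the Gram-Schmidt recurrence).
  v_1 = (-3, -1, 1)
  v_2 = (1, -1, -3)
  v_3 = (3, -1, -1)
Orthogonal basis:
  u_1 = (-3, -1, 1)
  u_2 = (-4/11, -16/11, -28/11)
  u_3 = (2/3, -4/3, 2/3)

Apply the Gram-Schmidt recurrence
  u_1 = v_1
  u_i = v_i − Σ_{j<i} ((v_i · u_j) / (u_j · u_j)) · u_j.

Step by step this gives:
  u_1 = (-3, -1, 1)
  u_2 = (-4/11, -16/11, -28/11)
  u_3 = (2/3, -4/3, 2/3)

Orthogonality check:
  u_2 · u_1 = 0 (should be 0)
  u_3 · u_1 = 0 (should be 0)
  u_3 · u_2 = 0 (should be 0)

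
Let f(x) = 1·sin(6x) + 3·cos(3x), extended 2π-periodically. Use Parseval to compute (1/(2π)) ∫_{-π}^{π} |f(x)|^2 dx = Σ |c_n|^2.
Σ |c_n|^2 = 5

Expand |f|^2 and use orthogonality of {sin(nx), cos(mx)} on [-π, π]:
  ∫_{-π}^{π} sin(nx)^2 dx = π, ∫ cos(mx)^2 dx = π, and cross terms integrate to 0.
So ∫_{-π}^{π} f(x)^2 dx = 1^2 · π + 3^2 · π = (1 + 9)π.
Divide by 2π: (1 + 9)/2 = 5.
By Parseval, this equals Σ |c_n|^2.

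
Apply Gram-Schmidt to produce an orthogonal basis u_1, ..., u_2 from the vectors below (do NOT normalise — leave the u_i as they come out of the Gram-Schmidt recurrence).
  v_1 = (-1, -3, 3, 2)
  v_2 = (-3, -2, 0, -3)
Orthogonal basis:
  u_1 = (-1, -3, 3, 2)
  u_2 = (-66/23, -37/23, -9/23, -75/23)

Apply the Gram-Schmidt recurrence
  u_1 = v_1
  u_i = v_i − Σ_{j<i} ((v_i · u_j) / (u_j · u_j)) · u_j.

Step by step this gives:
  u_1 = (-1, -3, 3, 2)
  u_2 = (-66/23, -37/23, -9/23, -75/23)

Orthogonality check:
  u_2 · u_1 = 0 (should be 0)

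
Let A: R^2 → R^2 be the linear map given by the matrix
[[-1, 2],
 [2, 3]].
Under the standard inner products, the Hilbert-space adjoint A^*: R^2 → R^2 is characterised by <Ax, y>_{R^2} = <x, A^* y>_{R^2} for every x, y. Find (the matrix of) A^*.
A^* = A^T =
[[-1, 2],
 [2, 3]]

For real matrices with standard dot products, the defining identity <Ax, y> = <x, A^* y> gives (Ax)^T y = x^T (A^*) y, i.e. x^T A^T y = x^T (A^*) y. Since this holds for all x, y, we must have A^* = A^T. Therefore
A^* =
[[-1, 2],
 [2, 3]].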